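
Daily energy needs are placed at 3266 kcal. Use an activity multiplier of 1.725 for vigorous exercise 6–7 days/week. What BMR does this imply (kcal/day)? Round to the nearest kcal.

BMR = TEE ÷ activity factor = 3266 ÷ 1.725 = 1893.3333 kcal/day.

1893 kcal/day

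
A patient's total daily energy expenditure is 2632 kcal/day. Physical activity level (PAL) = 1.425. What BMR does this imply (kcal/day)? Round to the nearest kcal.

1847 kcal/day

BMR = TEE ÷ activity factor = 2632 ÷ 1.425 = 1847.0175 kcal/day.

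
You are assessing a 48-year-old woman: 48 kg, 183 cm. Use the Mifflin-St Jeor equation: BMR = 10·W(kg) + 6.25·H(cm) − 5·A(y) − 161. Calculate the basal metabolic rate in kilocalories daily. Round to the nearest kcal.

Mifflin-St Jeor (female): BMR = 10(48) + 6.25(183) − 5(48) − 161 = 480 + 1143.75 − 240 − 161 = 1222.75 kcal/day.

1223 kilocalories daily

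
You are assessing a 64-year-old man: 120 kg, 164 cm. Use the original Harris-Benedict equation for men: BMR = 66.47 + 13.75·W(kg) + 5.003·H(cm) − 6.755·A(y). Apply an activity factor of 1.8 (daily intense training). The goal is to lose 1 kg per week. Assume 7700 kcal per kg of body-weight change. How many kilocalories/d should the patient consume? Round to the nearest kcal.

2688 kilocalories/d

Harris-Benedict: BMR = 66.47 + 13.75(120) + 5.003(164) − 6.755(64) = 2104.642 kcal/day.
TEE = 2104.642 × 1.8 = 3788.3556 kcal/day.
Required daily deficit = 1 × 7700 ÷ 7 = 1100 kcal/day.
Target intake = 3788.3556 − 1100 = 2688.3556 kcal/day.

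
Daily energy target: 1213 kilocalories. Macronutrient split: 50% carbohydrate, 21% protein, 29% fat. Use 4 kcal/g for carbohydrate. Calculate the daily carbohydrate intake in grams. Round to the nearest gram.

Carbohydrate energy = 50% × 1213 = 606.5 kcal.
At 4 kcal/g: 606.5 ÷ 4 = 151.625 g.

152 g/day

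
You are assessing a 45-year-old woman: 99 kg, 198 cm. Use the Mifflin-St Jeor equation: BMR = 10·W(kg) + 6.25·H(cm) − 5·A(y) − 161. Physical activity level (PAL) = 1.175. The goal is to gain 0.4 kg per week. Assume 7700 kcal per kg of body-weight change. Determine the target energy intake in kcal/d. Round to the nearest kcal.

2604 kcal/d

Mifflin-St Jeor (female): BMR = 10(99) + 6.25(198) − 5(45) − 161 = 990 + 1237.5 − 225 − 161 = 1841.5 kcal/day.
TEE = 1841.5 × 1.175 = 2163.7625 kcal/day.
Required daily surplus = 0.4 × 7700 ÷ 7 = 440 kcal/day.
Target intake = 2163.7625 + 440 = 2603.7625 kcal/day.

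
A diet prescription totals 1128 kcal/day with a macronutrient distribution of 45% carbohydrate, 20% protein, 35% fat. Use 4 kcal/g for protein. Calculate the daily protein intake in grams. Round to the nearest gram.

Protein energy = 20% × 1128 = 225.6 kcal.
At 4 kcal/g: 225.6 ÷ 4 = 56.4 g.

56 g/day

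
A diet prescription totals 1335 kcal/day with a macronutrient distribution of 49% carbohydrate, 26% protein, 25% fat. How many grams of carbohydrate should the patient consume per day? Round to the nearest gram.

164 g/day

Carbohydrate energy = 49% × 1335 = 654.15 kcal.
At 4 kcal/g: 654.15 ÷ 4 = 163.5375 g.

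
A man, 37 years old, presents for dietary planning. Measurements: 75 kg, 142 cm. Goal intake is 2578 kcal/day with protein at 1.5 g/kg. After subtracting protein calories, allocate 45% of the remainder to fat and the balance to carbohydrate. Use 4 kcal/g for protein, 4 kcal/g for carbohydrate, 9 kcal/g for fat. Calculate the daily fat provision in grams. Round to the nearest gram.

106 g/day

Protein = 1.5 × 75 = 112.5 g → 112.5 × 4 = 450 kcal.
Non-protein calories = 2578 − 450 = 2128 kcal.
Fat: 45% × 2128 = 957.6 kcal; carbohydrate: 1170.4 kcal.
Fat: 957.6 kcal ÷ 9 kcal/g = 106.4 g.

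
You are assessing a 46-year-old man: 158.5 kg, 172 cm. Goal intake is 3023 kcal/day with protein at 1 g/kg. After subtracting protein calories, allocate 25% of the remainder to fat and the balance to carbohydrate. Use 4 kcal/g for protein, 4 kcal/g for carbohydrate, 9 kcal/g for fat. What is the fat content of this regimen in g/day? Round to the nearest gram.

66 g/day

Protein = 1 × 158.5 = 158.5 g → 158.5 × 4 = 634 kcal.
Non-protein calories = 3023 − 634 = 2389 kcal.
Fat: 25% × 2389 = 597.25 kcal; carbohydrate: 1791.75 kcal.
Fat: 597.25 kcal ÷ 9 kcal/g = 66.3611 g.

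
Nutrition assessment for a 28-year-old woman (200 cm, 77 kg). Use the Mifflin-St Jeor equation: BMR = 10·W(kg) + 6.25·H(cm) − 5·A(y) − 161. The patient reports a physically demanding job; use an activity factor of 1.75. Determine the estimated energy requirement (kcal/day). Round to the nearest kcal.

3008 kcal/day

Mifflin-St Jeor (female): BMR = 10(77) + 6.25(200) − 5(28) − 161 = 770 + 1250 − 140 − 161 = 1719 kcal/day.
TEE = BMR × activity factor = 1719 × 1.75 = 3008.25 kcal/day.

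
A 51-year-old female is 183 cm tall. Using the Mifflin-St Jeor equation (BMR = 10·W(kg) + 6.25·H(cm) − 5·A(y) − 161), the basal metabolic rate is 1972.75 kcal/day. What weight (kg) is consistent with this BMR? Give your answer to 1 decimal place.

124.5 kg

1972.75 = 10·W + 6.25(183) − 5(51) − 161
10·W = 1972.75 − 727.75 = 1245, so W = 124.5 kg.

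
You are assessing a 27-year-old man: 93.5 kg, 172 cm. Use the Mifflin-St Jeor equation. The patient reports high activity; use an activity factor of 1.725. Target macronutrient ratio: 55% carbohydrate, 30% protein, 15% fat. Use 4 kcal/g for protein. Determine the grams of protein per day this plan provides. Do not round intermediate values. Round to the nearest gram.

243 g/day

Mifflin-St Jeor (male): BMR = 10(93.5) + 6.25(172) − 5(27) + 5 = 935 + 1075 − 135 + 5 = 1880 kcal/day.
TEE = 1880 × 1.725 = 3243 kcal/day.
Protein energy = 30% × 3243 = 972.9 kcal.
Protein = 972.9 ÷ 4 kcal/g = 243.225 g.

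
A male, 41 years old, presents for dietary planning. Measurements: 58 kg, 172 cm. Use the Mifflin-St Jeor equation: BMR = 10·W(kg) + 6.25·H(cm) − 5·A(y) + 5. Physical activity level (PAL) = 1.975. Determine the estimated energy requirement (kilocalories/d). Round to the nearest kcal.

Mifflin-St Jeor (male): BMR = 10(58) + 6.25(172) − 5(41) + 5 = 580 + 1075 − 205 + 5 = 1455 kcal/day.
TEE = BMR × activity factor = 1455 × 1.975 = 2873.625 kcal/day.

2874 kilocalories/d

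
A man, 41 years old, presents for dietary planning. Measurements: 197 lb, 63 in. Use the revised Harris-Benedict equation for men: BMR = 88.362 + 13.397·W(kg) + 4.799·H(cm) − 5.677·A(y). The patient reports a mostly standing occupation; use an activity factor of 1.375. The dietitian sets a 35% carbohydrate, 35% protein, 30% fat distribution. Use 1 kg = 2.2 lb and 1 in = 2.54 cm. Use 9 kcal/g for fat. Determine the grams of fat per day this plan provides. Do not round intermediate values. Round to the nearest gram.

Convert to metric: weight = 197 ÷ 2.2 = 89.5455 kg; height = 63 × 2.54 = 160.02 cm.
Harris-Benedict: BMR = 88.362 + 13.397(89.5455) + 4.799(160.02) − 5.677(41) = 1823.1814 kcal/day.
TEE = 1823.1814 × 1.375 = 2506.8745 kcal/day.
Fat energy = 30% × 2506.8745 = 752.0623 kcal.
Fat = 752.0623 ÷ 9 kcal/g = 83.5625 g.

84 g/day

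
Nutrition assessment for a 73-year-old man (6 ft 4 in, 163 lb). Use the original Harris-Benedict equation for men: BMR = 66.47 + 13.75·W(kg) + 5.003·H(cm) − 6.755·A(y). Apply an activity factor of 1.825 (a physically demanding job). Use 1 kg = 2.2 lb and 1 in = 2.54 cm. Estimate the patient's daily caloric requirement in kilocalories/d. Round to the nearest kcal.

Convert to metric: weight = 163 ÷ 2.2 = 74.0909 kg; height = (6×12 + 4) × 2.54 = 76 × 2.54 = 193.04 cm.
Harris-Benedict: BMR = 66.47 + 13.75(74.0909) + 5.003(193.04) − 6.755(73) = 1557.8841 kcal/day.
TEE = BMR × activity factor = 1557.8841 × 1.825 = 2843.1385 kcal/day.

2843 kilocalories/d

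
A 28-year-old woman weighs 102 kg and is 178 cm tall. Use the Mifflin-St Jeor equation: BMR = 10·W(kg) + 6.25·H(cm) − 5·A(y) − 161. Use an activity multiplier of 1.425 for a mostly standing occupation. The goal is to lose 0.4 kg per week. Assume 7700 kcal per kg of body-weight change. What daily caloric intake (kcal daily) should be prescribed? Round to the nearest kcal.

2170 kcal daily

Mifflin-St Jeor (female): BMR = 10(102) + 6.25(178) − 5(28) − 161 = 1020 + 1112.5 − 140 − 161 = 1831.5 kcal/day.
TEE = 1831.5 × 1.425 = 2609.8875 kcal/day.
Required daily deficit = 0.4 × 7700 ÷ 7 = 440 kcal/day.
Target intake = 2609.8875 − 440 = 2169.8875 kcal/day.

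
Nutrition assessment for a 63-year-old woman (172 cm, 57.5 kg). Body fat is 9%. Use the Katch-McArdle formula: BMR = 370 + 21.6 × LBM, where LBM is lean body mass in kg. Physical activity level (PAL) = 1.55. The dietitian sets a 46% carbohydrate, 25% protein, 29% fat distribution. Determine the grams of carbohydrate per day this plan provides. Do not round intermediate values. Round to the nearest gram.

LBM = 57.5 × (1 − 0.09) = 52.325 kg. Katch-McArdle: BMR = 370 + 21.6 × 52.325 = 1500.22 kcal/day.
TEE = 1500.22 × 1.55 = 2325.341 kcal/day.
Carbohydrate energy = 46% × 2325.341 = 1069.6569 kcal.
Carbohydrate = 1069.6569 ÷ 4 kcal/g = 267.4142 g.

267 g/day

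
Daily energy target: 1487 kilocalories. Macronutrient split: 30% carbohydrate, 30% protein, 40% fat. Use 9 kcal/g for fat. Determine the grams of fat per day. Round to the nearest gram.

Fat energy = 40% × 1487 = 594.8 kcal.
At 9 kcal/g: 594.8 ÷ 9 = 66.0889 g.

66 g/day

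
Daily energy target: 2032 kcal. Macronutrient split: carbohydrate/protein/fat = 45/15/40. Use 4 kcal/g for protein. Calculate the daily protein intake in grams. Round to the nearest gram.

Protein energy = 15% × 2032 = 304.8 kcal.
At 4 kcal/g: 304.8 ÷ 4 = 76.2 g.

76 g/day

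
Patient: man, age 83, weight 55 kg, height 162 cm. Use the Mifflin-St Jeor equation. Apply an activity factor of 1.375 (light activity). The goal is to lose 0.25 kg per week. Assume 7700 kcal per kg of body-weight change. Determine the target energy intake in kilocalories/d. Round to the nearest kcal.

1310 kilocalories/d

Mifflin-St Jeor (male): BMR = 10(55) + 6.25(162) − 5(83) + 5 = 550 + 1012.5 − 415 + 5 = 1152.5 kcal/day.
TEE = 1152.5 × 1.375 = 1584.6875 kcal/day.
Required daily deficit = 0.25 × 7700 ÷ 7 = 275 kcal/day.
Target intake = 1584.6875 − 275 = 1309.6875 kcal/day.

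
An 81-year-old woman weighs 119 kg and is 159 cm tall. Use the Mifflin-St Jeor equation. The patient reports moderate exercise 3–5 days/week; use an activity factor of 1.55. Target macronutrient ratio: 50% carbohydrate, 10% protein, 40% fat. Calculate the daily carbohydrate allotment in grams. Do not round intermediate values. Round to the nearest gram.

Mifflin-St Jeor (female): BMR = 10(119) + 6.25(159) − 5(81) − 161 = 1190 + 993.75 − 405 − 161 = 1617.75 kcal/day.
TEE = 1617.75 × 1.55 = 2507.5125 kcal/day.
Carbohydrate energy = 50% × 2507.5125 = 1253.7563 kcal.
Carbohydrate = 1253.7563 ÷ 4 kcal/g = 313.4391 g.

313 g/day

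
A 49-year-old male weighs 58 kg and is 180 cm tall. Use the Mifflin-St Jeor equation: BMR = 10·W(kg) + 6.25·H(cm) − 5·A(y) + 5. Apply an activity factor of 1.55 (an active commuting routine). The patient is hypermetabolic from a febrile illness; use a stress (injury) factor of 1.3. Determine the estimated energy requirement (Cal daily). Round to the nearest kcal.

Mifflin-St Jeor (male): BMR = 10(58) + 6.25(180) − 5(49) + 5 = 580 + 1125 − 245 + 5 = 1465 kcal/day.
TEE = BMR × activity factor = 1465 × 1.55 = 2270.75 kcal/day.
Apply stress factor: 2270.75 × 1.3 = 2951.975 kcal/day.

2952 Cal daily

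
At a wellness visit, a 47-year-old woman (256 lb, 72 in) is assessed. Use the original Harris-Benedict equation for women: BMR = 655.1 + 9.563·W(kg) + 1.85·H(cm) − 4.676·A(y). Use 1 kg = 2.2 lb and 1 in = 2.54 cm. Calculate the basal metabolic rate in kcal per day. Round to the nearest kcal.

Convert to metric: weight = 256 ÷ 2.2 = 116.3636 kg; height = 72 × 2.54 = 182.88 cm.
Harris-Benedict: BMR = 655.1 + 9.563(116.3636) + 1.85(182.88) − 4.676(47) = 1886.4415 kcal/day.

1886 kcal per day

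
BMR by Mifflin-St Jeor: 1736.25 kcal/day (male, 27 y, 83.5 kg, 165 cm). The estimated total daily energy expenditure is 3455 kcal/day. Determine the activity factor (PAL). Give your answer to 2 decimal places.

1.99

Activity factor = TEE ÷ BMR = 3455 ÷ 1736.25 = 1.99.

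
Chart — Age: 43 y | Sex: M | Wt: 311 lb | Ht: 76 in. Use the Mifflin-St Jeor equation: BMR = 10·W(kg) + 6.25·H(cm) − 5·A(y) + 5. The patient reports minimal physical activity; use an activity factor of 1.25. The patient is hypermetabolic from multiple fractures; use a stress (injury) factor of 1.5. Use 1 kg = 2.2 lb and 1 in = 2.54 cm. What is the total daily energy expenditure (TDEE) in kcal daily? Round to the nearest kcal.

4519 kcal daily

Convert to metric: weight = 311 ÷ 2.2 = 141.3636 kg; height = 76 × 2.54 = 193.04 cm.
Mifflin-St Jeor (male): BMR = 10(141.3636) + 6.25(193.04) − 5(43) + 5 = 1413.6364 + 1206.5 − 215 + 5 = 2410.1364 kcal/day.
TEE = BMR × activity factor = 2410.1364 × 1.25 = 3012.6705 kcal/day.
Apply stress factor: 3012.6705 × 1.5 = 4519.0057 kcal/day.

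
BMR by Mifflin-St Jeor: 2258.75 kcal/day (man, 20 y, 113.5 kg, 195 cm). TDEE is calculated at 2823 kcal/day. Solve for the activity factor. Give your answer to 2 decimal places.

Activity factor = TEE ÷ BMR = 2823 ÷ 2258.75 = 1.25.

1.25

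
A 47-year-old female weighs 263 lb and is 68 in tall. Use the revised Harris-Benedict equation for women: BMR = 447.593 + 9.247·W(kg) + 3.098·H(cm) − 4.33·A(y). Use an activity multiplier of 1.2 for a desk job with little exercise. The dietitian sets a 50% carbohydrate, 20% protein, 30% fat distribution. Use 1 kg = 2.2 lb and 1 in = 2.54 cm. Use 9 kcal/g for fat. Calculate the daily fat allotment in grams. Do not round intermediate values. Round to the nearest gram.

Convert to metric: weight = 263 ÷ 2.2 = 119.5455 kg; height = 68 × 2.54 = 172.72 cm.
Harris-Benedict: BMR = 447.593 + 9.247(119.5455) + 3.098(172.72) − 4.33(47) = 1884.6064 kcal/day.
TEE = 1884.6064 × 1.2 = 2261.5277 kcal/day.
Fat energy = 30% × 2261.5277 = 678.4583 kcal.
Fat = 678.4583 ÷ 9 kcal/g = 75.3843 g.

75 g/day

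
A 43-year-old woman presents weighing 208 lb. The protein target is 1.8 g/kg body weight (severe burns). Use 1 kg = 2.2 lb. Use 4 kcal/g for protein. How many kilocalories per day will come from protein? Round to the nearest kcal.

681 kcal/day

Weight in kg = 208 ÷ 2.2 = 94.5455 kg.
Protein = 1.8 g/kg × 94.5455 kg = 170.1818 g/day.
Protein energy = 170.1818 g × 4 kcal/g = 680.7273 kcal/day.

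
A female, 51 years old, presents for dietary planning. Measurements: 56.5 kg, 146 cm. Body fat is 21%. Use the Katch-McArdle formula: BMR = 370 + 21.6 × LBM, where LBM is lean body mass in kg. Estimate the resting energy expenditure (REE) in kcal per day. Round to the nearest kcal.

1334 kcal per day

LBM = 56.5 × (1 − 0.21) = 44.635 kg. Katch-McArdle: BMR = 370 + 21.6 × 44.635 = 1334.116 kcal/day.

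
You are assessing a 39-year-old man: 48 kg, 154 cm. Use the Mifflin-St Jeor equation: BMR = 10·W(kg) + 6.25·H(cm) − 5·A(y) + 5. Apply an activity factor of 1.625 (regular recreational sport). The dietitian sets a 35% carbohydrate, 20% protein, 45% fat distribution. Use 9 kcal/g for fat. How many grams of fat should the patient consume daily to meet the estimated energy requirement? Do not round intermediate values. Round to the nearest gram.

102 g/day

Mifflin-St Jeor (male): BMR = 10(48) + 6.25(154) − 5(39) + 5 = 480 + 962.5 − 195 + 5 = 1252.5 kcal/day.
TEE = 1252.5 × 1.625 = 2035.3125 kcal/day.
Fat energy = 45% × 2035.3125 = 915.8906 kcal.
Fat = 915.8906 ÷ 9 kcal/g = 101.7656 g.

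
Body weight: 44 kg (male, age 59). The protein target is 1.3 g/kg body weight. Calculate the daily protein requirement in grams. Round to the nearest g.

Protein = 1.3 g/kg × 44 kg = 57.2 g/day.

57 g/day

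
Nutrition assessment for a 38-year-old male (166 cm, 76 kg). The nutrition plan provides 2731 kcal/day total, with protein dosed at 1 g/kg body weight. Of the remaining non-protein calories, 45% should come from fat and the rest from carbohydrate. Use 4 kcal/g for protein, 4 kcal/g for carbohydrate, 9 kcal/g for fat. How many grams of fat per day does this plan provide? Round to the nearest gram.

121 g/day

Protein = 1 × 76 = 76 g → 76 × 4 = 304 kcal.
Non-protein calories = 2731 − 304 = 2427 kcal.
Fat: 45% × 2427 = 1092.15 kcal; carbohydrate: 1334.85 kcal.
Fat: 1092.15 kcal ÷ 9 kcal/g = 121.35 g.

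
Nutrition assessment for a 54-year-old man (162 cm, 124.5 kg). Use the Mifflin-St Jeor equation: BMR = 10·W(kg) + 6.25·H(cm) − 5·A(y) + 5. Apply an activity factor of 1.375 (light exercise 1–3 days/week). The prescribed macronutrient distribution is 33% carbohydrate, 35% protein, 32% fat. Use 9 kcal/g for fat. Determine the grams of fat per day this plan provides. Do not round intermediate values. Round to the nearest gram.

97 g/day

Mifflin-St Jeor (male): BMR = 10(124.5) + 6.25(162) − 5(54) + 5 = 1245 + 1012.5 − 270 + 5 = 1992.5 kcal/day.
TEE = 1992.5 × 1.375 = 2739.6875 kcal/day.
Fat energy = 32% × 2739.6875 = 876.7 kcal.
Fat = 876.7 ÷ 9 kcal/g = 97.4111 g.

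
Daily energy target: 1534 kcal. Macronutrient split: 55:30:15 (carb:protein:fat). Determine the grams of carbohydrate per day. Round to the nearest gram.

Carbohydrate energy = 55% × 1534 = 843.7 kcal.
At 4 kcal/g: 843.7 ÷ 4 = 210.925 g.

211 g/day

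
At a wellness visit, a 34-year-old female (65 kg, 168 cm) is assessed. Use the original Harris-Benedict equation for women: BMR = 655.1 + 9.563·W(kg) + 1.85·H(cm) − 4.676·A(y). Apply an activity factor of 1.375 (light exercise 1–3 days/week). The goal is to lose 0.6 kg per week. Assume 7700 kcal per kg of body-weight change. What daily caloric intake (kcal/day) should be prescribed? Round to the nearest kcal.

1304 kcal/day

Harris-Benedict: BMR = 655.1 + 9.563(65) + 1.85(168) − 4.676(34) = 1428.511 kcal/day.
TEE = 1428.511 × 1.375 = 1964.2026 kcal/day.
Required daily deficit = 0.6 × 7700 ÷ 7 = 660 kcal/day.
Target intake = 1964.2026 − 660 = 1304.2026 kcal/day.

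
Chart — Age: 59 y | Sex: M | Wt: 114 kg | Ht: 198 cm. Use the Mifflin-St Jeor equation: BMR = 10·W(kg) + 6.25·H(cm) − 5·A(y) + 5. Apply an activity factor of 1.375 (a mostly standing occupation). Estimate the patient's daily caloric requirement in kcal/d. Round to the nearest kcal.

2870 kcal/d

Mifflin-St Jeor (male): BMR = 10(114) + 6.25(198) − 5(59) + 5 = 1140 + 1237.5 − 295 + 5 = 2087.5 kcal/day.
TEE = BMR × activity factor = 2087.5 × 1.375 = 2870.3125 kcal/day.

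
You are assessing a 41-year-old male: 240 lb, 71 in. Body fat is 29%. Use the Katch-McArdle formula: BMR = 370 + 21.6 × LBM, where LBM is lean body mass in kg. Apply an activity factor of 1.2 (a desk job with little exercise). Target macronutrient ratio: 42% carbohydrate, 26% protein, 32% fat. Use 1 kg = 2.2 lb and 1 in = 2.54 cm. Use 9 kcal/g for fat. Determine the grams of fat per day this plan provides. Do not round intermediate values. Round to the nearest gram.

Convert to metric: weight = 240 ÷ 2.2 = 109.0909 kg; height = 71 × 2.54 = 180.34 cm.
LBM = 109.0909 × (1 − 0.29) = 77.4545 kg. Katch-McArdle: BMR = 370 + 21.6 × 77.4545 = 2043.0182 kcal/day.
TEE = 2043.0182 × 1.2 = 2451.6218 kcal/day.
Fat energy = 32% × 2451.6218 = 784.519 kcal.
Fat = 784.519 ÷ 9 kcal/g = 87.1688 g.

87 g/day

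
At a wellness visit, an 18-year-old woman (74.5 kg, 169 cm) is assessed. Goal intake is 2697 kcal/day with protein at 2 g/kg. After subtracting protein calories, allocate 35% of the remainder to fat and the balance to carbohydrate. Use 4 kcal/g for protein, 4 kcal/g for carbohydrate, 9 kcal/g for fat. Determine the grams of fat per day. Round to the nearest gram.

Protein = 2 × 74.5 = 149 g → 149 × 4 = 596 kcal.
Non-protein calories = 2697 − 596 = 2101 kcal.
Fat: 35% × 2101 = 735.35 kcal; carbohydrate: 1365.65 kcal.
Fat: 735.35 kcal ÷ 9 kcal/g = 81.7056 g.

82 g/day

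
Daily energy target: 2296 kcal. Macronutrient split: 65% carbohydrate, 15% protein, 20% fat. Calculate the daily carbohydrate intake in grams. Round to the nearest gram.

373 g/day

Carbohydrate energy = 65% × 2296 = 1492.4 kcal.
At 4 kcal/g: 1492.4 ÷ 4 = 373.1 g.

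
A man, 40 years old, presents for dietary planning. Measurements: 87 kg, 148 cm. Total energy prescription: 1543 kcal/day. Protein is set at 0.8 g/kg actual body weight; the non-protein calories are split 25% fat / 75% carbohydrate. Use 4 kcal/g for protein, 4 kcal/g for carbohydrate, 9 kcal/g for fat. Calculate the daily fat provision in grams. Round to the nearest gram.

35 g/day

Protein = 0.8 × 87 = 69.6 g → 69.6 × 4 = 278.4 kcal.
Non-protein calories = 1543 − 278.4 = 1264.6 kcal.
Fat: 25% × 1264.6 = 316.15 kcal; carbohydrate: 948.45 kcal.
Fat: 316.15 kcal ÷ 9 kcal/g = 35.1278 g.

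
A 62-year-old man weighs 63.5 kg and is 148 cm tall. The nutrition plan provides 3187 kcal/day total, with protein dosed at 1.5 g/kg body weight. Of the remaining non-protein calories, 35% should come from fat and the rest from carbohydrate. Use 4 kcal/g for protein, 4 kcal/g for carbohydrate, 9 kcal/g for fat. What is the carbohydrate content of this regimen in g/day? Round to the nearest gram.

456 g/day

Protein = 1.5 × 63.5 = 95.25 g → 95.25 × 4 = 381 kcal.
Non-protein calories = 3187 − 381 = 2806 kcal.
Fat: 35% × 2806 = 982.1 kcal; carbohydrate: 1823.9 kcal.
Carbohydrate: 1823.9 kcal ÷ 4 kcal/g = 455.975 g.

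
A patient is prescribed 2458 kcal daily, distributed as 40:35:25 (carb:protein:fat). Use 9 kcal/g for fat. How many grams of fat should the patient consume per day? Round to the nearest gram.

68 g/day

Fat energy = 25% × 2458 = 614.5 kcal.
At 9 kcal/g: 614.5 ÷ 9 = 68.2778 g.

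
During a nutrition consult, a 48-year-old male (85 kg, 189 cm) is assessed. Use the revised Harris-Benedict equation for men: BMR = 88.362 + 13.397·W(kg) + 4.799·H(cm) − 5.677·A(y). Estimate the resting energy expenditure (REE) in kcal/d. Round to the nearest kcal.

Harris-Benedict: BMR = 88.362 + 13.397(85) + 4.799(189) − 5.677(48) = 1861.622 kcal/day.

1862 kcal/d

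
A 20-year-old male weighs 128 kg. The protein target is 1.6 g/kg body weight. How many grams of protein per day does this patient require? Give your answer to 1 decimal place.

204.8 g/day

Protein = 1.6 g/kg × 128 kg = 204.8 g/day.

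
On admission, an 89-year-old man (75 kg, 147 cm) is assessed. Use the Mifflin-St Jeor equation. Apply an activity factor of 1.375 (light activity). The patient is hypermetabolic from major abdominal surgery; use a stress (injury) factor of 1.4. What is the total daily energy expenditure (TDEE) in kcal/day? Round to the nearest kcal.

Mifflin-St Jeor (male): BMR = 10(75) + 6.25(147) − 5(89) + 5 = 750 + 918.75 − 445 + 5 = 1228.75 kcal/day.
TEE = BMR × activity factor = 1228.75 × 1.375 = 1689.5313 kcal/day.
Apply stress factor: 1689.5313 × 1.4 = 2365.3438 kcal/day.

2365 kcal/day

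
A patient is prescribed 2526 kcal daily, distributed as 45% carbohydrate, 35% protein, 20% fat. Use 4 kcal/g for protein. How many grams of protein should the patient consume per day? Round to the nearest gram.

Protein energy = 35% × 2526 = 884.1 kcal.
At 4 kcal/g: 884.1 ÷ 4 = 221.025 g.

221 g/day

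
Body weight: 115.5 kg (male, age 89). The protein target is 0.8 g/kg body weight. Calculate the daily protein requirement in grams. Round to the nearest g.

92 g/day

Protein = 0.8 g/kg × 115.5 kg = 92.4 g/day.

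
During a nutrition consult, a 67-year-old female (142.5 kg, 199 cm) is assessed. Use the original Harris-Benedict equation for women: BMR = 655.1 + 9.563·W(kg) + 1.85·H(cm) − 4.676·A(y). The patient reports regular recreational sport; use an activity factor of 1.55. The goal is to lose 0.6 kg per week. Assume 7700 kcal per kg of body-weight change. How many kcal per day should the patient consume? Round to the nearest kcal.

2553 kcal per day

Harris-Benedict: BMR = 655.1 + 9.563(142.5) + 1.85(199) − 4.676(67) = 2072.6855 kcal/day.
TEE = 2072.6855 × 1.55 = 3212.6625 kcal/day.
Required daily deficit = 0.6 × 7700 ÷ 7 = 660 kcal/day.
Target intake = 3212.6625 − 660 = 2552.6625 kcal/day.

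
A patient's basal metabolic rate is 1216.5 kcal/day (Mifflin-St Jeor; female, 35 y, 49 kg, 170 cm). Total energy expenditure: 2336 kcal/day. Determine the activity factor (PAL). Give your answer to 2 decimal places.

Activity factor = TEE ÷ BMR = 2336 ÷ 1216.5 = 1.92.

1.92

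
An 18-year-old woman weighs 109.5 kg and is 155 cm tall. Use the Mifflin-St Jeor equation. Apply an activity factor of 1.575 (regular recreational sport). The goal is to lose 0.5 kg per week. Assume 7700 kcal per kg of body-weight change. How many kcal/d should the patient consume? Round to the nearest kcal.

Mifflin-St Jeor (female): BMR = 10(109.5) + 6.25(155) − 5(18) − 161 = 1095 + 968.75 − 90 − 161 = 1812.75 kcal/day.
TEE = 1812.75 × 1.575 = 2855.0813 kcal/day.
Required daily deficit = 0.5 × 7700 ÷ 7 = 550 kcal/day.
Target intake = 2855.0813 − 550 = 2305.0813 kcal/day.

2305 kcal/d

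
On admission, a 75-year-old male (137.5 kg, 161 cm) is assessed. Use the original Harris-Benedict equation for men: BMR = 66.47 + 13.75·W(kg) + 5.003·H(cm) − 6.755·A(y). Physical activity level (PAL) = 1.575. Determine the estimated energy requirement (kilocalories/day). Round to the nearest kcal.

3553 kilocalories/day

Harris-Benedict: BMR = 66.47 + 13.75(137.5) + 5.003(161) − 6.755(75) = 2255.953 kcal/day.
TEE = BMR × activity factor = 2255.953 × 1.575 = 3553.126 kcal/day.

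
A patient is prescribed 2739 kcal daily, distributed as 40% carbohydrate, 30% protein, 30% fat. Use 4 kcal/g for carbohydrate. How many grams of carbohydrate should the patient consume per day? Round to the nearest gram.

Carbohydrate energy = 40% × 2739 = 1095.6 kcal.
At 4 kcal/g: 1095.6 ÷ 4 = 273.9 g.

274 g/day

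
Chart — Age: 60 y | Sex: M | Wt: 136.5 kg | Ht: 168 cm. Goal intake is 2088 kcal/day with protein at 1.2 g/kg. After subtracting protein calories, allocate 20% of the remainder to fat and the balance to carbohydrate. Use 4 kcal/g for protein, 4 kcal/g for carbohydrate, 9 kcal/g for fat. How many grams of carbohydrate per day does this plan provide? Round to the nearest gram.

Protein = 1.2 × 136.5 = 163.8 g → 163.8 × 4 = 655.2 kcal.
Non-protein calories = 2088 − 655.2 = 1432.8 kcal.
Fat: 20% × 1432.8 = 286.56 kcal; carbohydrate: 1146.24 kcal.
Carbohydrate: 1146.24 kcal ÷ 4 kcal/g = 286.56 g.

287 g/day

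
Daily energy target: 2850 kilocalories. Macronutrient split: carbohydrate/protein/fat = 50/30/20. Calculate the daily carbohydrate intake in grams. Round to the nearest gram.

Carbohydrate energy = 50% × 2850 = 1425 kcal.
At 4 kcal/g: 1425 ÷ 4 = 356.25 g.

356 g/day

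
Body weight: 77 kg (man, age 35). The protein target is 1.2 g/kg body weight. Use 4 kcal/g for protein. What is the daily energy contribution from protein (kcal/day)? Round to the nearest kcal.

370 kcal/day

Protein = 1.2 g/kg × 77 kg = 92.4 g/day.
Protein energy = 92.4 g × 4 kcal/g = 369.6 kcal/day.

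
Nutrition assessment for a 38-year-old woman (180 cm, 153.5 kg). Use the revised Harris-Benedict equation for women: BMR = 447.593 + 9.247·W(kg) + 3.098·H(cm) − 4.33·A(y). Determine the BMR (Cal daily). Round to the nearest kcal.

2260 Cal daily

Harris-Benedict: BMR = 447.593 + 9.247(153.5) + 3.098(180) − 4.33(38) = 2260.1075 kcal/day.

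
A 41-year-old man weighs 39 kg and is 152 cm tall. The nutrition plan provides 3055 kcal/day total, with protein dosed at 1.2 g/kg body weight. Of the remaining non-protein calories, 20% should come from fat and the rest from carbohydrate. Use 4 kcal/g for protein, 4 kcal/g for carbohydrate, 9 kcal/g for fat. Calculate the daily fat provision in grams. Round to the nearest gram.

64 g/day

Protein = 1.2 × 39 = 46.8 g → 46.8 × 4 = 187.2 kcal.
Non-protein calories = 3055 − 187.2 = 2867.8 kcal.
Fat: 20% × 2867.8 = 573.56 kcal; carbohydrate: 2294.24 kcal.
Fat: 573.56 kcal ÷ 9 kcal/g = 63.7289 g.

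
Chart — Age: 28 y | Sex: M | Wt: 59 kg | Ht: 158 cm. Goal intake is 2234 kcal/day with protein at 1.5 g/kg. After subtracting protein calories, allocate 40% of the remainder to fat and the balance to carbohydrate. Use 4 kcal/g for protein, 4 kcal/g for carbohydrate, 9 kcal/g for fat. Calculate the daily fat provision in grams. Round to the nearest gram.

84 g/day

Protein = 1.5 × 59 = 88.5 g → 88.5 × 4 = 354 kcal.
Non-protein calories = 2234 − 354 = 1880 kcal.
Fat: 40% × 1880 = 752 kcal; carbohydrate: 1128 kcal.
Fat: 752 kcal ÷ 9 kcal/g = 83.5556 g.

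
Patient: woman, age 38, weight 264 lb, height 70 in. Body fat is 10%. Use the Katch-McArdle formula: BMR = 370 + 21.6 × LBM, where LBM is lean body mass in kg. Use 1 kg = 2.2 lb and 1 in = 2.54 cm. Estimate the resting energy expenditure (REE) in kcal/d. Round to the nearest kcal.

2703 kcal/d

Convert to metric: weight = 264 ÷ 2.2 = 120 kg; height = 70 × 2.54 = 177.8 cm.
LBM = 120 × (1 − 0.1) = 108 kg. Katch-McArdle: BMR = 370 + 21.6 × 108 = 2702.8 kcal/day.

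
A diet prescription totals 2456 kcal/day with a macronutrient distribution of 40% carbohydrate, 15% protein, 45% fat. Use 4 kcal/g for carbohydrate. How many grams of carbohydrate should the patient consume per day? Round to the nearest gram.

Carbohydrate energy = 40% × 2456 = 982.4 kcal.
At 4 kcal/g: 982.4 ÷ 4 = 245.6 g.

246 g/day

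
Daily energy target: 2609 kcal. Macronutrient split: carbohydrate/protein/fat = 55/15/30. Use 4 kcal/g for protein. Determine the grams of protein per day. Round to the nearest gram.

Protein energy = 15% × 2609 = 391.35 kcal.
At 4 kcal/g: 391.35 ÷ 4 = 97.8375 g.

98 g/day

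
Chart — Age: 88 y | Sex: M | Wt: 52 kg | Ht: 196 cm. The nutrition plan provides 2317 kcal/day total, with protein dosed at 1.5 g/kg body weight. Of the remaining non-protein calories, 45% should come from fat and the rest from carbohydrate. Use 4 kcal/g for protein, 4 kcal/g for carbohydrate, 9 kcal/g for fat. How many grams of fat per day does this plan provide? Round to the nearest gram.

Protein = 1.5 × 52 = 78 g → 78 × 4 = 312 kcal.
Non-protein calories = 2317 − 312 = 2005 kcal.
Fat: 45% × 2005 = 902.25 kcal; carbohydrate: 1102.75 kcal.
Fat: 902.25 kcal ÷ 9 kcal/g = 100.25 g.

100 g/day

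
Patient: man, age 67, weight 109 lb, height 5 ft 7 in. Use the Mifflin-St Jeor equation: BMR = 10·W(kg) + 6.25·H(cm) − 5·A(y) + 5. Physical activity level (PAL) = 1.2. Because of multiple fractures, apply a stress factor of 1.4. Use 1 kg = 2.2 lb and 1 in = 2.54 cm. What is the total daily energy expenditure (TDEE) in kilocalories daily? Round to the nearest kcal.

2065 kilocalories daily

Convert to metric: weight = 109 ÷ 2.2 = 49.5455 kg; height = (5×12 + 7) × 2.54 = 67 × 2.54 = 170.18 cm.
Mifflin-St Jeor (male): BMR = 10(49.5455) + 6.25(170.18) − 5(67) + 5 = 495.4545 + 1063.625 − 335 + 5 = 1229.0795 kcal/day.
TEE = BMR × activity factor = 1229.0795 × 1.2 = 1474.8955 kcal/day.
Apply stress factor: 1474.8955 × 1.4 = 2064.8536 kcal/day.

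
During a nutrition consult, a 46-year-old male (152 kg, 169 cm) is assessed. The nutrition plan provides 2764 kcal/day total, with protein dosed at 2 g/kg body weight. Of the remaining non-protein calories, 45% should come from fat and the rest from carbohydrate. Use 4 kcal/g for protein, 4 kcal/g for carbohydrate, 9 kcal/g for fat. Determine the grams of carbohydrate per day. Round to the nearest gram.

213 g/day

Protein = 2 × 152 = 304 g → 304 × 4 = 1216 kcal.
Non-protein calories = 2764 − 1216 = 1548 kcal.
Fat: 45% × 1548 = 696.6 kcal; carbohydrate: 851.4 kcal.
Carbohydrate: 851.4 kcal ÷ 4 kcal/g = 212.85 g.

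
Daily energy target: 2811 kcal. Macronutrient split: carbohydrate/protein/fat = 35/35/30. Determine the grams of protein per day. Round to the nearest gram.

246 g/day

Protein energy = 35% × 2811 = 983.85 kcal.
At 4 kcal/g: 983.85 ÷ 4 = 245.9625 g.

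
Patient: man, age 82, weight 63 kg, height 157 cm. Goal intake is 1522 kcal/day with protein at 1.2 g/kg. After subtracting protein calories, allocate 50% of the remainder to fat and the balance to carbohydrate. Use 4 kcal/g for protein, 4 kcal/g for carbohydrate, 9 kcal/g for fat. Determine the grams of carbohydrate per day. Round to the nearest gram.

Protein = 1.2 × 63 = 75.6 g → 75.6 × 4 = 302.4 kcal.
Non-protein calories = 1522 − 302.4 = 1219.6 kcal.
Fat: 50% × 1219.6 = 609.8 kcal; carbohydrate: 609.8 kcal.
Carbohydrate: 609.8 kcal ÷ 4 kcal/g = 152.45 g.

152 g/day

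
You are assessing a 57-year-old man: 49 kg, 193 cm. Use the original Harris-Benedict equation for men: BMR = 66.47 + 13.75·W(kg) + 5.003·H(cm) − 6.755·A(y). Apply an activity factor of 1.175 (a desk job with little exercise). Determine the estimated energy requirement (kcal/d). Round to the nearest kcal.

1552 kcal/d

Harris-Benedict: BMR = 66.47 + 13.75(49) + 5.003(193) − 6.755(57) = 1320.764 kcal/day.
TEE = BMR × activity factor = 1320.764 × 1.175 = 1551.8977 kcal/day.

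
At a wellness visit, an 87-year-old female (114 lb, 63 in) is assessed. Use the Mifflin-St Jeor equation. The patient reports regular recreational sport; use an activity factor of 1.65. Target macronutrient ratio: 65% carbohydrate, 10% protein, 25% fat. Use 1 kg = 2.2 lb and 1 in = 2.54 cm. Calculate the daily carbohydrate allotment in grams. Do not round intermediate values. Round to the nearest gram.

Convert to metric: weight = 114 ÷ 2.2 = 51.8182 kg; height = 63 × 2.54 = 160.02 cm.
Mifflin-St Jeor (female): BMR = 10(51.8182) + 6.25(160.02) − 5(87) − 161 = 518.1818 + 1000.125 − 435 − 161 = 922.3068 kcal/day.
TEE = 922.3068 × 1.65 = 1521.8063 kcal/day.
Carbohydrate energy = 65% × 1521.8063 = 989.1741 kcal.
Carbohydrate = 989.1741 ÷ 4 kcal/g = 247.2935 g.

247 g/day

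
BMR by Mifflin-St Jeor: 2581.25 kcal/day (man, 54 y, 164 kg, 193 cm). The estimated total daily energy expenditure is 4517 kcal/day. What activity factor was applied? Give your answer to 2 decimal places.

Activity factor = TEE ÷ BMR = 4517 ÷ 2581.25 = 1.75.

1.75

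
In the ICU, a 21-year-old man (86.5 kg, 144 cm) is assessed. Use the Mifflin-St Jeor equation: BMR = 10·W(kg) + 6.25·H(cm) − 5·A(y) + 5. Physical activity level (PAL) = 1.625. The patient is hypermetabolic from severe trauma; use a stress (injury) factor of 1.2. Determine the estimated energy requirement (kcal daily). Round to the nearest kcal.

3247 kcal daily

Mifflin-St Jeor (male): BMR = 10(86.5) + 6.25(144) − 5(21) + 5 = 865 + 900 − 105 + 5 = 1665 kcal/day.
TEE = BMR × activity factor = 1665 × 1.625 = 2705.625 kcal/day.
Apply stress factor: 2705.625 × 1.2 = 3246.75 kcal/day.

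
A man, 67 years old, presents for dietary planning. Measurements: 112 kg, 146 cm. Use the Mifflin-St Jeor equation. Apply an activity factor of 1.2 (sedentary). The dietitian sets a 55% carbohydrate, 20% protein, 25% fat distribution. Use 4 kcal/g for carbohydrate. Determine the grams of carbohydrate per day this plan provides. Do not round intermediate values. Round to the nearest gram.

Mifflin-St Jeor (male): BMR = 10(112) + 6.25(146) − 5(67) + 5 = 1120 + 912.5 − 335 + 5 = 1702.5 kcal/day.
TEE = 1702.5 × 1.2 = 2043 kcal/day.
Carbohydrate energy = 55% × 2043 = 1123.65 kcal.
Carbohydrate = 1123.65 ÷ 4 kcal/g = 280.9125 g.

281 g/day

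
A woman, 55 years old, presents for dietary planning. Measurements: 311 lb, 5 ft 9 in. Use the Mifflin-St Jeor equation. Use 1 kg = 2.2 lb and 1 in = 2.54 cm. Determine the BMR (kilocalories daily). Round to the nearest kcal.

Convert to metric: weight = 311 ÷ 2.2 = 141.3636 kg; height = (5×12 + 9) × 2.54 = 69 × 2.54 = 175.26 cm.
Mifflin-St Jeor (female): BMR = 10(141.3636) + 6.25(175.26) − 5(55) − 161 = 1413.6364 + 1095.375 − 275 − 161 = 2073.0114 kcal/day.

2073 kilocalories daily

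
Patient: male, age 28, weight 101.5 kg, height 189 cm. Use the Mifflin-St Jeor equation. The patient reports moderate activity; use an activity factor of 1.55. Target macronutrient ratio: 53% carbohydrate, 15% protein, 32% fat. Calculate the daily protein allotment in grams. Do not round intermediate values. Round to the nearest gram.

Mifflin-St Jeor (male): BMR = 10(101.5) + 6.25(189) − 5(28) + 5 = 1015 + 1181.25 − 140 + 5 = 2061.25 kcal/day.
TEE = 2061.25 × 1.55 = 3194.9375 kcal/day.
Protein energy = 15% × 3194.9375 = 479.2406 kcal.
Protein = 479.2406 ÷ 4 kcal/g = 119.8102 g.

120 g/day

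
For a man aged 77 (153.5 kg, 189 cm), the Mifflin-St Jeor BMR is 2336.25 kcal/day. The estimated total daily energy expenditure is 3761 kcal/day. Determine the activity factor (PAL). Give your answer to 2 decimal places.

Activity factor = TEE ÷ BMR = 3761 ÷ 2336.25 = 1.61.

1.61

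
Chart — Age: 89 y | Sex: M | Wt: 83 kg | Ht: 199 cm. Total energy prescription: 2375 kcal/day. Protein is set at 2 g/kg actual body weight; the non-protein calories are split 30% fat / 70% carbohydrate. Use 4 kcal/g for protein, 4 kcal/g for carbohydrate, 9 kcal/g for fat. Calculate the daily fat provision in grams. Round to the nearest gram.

57 g/day

Protein = 2 × 83 = 166 g → 166 × 4 = 664 kcal.
Non-protein calories = 2375 − 664 = 1711 kcal.
Fat: 30% × 1711 = 513.3 kcal; carbohydrate: 1197.7 kcal.
Fat: 513.3 kcal ÷ 9 kcal/g = 57.0333 g.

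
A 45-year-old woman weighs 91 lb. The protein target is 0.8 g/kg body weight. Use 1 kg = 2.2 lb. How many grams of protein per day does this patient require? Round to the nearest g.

Weight in kg = 91 ÷ 2.2 = 41.3636 kg.
Protein = 0.8 g/kg × 41.3636 kg = 33.0909 g/day.

33 g/day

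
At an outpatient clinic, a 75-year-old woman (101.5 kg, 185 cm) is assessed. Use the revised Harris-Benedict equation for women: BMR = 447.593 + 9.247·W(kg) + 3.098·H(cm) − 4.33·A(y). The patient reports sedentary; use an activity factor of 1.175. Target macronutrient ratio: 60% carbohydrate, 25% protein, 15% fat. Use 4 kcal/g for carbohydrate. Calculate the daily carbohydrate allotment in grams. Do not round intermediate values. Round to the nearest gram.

288 g/day

Harris-Benedict: BMR = 447.593 + 9.247(101.5) + 3.098(185) − 4.33(75) = 1634.5435 kcal/day.
TEE = 1634.5435 × 1.175 = 1920.5886 kcal/day.
Carbohydrate energy = 60% × 1920.5886 = 1152.3532 kcal.
Carbohydrate = 1152.3532 ÷ 4 kcal/g = 288.0883 g.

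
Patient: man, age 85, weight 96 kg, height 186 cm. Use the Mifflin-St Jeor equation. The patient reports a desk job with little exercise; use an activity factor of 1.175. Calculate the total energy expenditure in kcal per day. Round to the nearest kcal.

2000 kcal per day

Mifflin-St Jeor (male): BMR = 10(96) + 6.25(186) − 5(85) + 5 = 960 + 1162.5 − 425 + 5 = 1702.5 kcal/day.
TEE = BMR × activity factor = 1702.5 × 1.175 = 2000.4375 kcal/day.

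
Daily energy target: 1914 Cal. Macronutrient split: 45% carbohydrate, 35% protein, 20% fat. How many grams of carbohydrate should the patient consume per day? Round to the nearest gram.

Carbohydrate energy = 45% × 1914 = 861.3 kcal.
At 4 kcal/g: 861.3 ÷ 4 = 215.325 g.

215 g/day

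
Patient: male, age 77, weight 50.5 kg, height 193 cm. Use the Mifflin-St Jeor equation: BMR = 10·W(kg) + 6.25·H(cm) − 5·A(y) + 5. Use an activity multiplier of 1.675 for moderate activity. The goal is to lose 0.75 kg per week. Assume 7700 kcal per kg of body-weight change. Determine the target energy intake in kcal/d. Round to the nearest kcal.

1405 kcal/d

Mifflin-St Jeor (male): BMR = 10(50.5) + 6.25(193) − 5(77) + 5 = 505 + 1206.25 − 385 + 5 = 1331.25 kcal/day.
TEE = 1331.25 × 1.675 = 2229.8438 kcal/day.
Required daily deficit = 0.75 × 7700 ÷ 7 = 825 kcal/day.
Target intake = 2229.8438 − 825 = 1404.8438 kcal/day.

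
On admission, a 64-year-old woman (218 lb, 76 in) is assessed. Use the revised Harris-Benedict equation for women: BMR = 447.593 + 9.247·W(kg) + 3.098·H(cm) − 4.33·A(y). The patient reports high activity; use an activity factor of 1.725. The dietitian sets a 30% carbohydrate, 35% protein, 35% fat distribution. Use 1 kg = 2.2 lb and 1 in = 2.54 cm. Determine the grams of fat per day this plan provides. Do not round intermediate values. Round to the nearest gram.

113 g/day

Convert to metric: weight = 218 ÷ 2.2 = 99.0909 kg; height = 76 × 2.54 = 193.04 cm.
Harris-Benedict: BMR = 447.593 + 9.247(99.0909) + 3.098(193.04) − 4.33(64) = 1684.8046 kcal/day.
TEE = 1684.8046 × 1.725 = 2906.2879 kcal/day.
Fat energy = 35% × 2906.2879 = 1017.2008 kcal.
Fat = 1017.2008 ÷ 9 kcal/g = 113.0223 g.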